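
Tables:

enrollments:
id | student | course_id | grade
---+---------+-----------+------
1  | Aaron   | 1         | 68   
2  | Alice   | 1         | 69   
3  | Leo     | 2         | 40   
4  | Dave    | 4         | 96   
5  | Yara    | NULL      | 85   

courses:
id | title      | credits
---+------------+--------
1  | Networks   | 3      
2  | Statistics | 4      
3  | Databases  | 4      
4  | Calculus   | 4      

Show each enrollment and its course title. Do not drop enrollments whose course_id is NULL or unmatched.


LEFT JOIN keeps every row from enrollments (the left table); where course_id has no match in courses, the course columns become NULL. Walk through each enrollment:
  - enrollment 1 (Aaron): course_id=1 -> matches Networks
  - enrollment 2 (Alice): course_id=1 -> matches Networks
  - enrollment 3 (Leo): course_id=2 -> matches Statistics
  - enrollment 4 (Dave): course_id=4 -> matches Calculus
  - enrollment 5 (Yara): course_id=NULL, no match -> kept with NULL
All 5 rows appear; 1 has NULL course.

SQL:
SELECT a.student, b.title AS course
FROM enrollments a
LEFT JOIN courses b ON a.course_id = b.id

Result:
student | course    
--------+-----------
Aaron   | Networks  
Alice   | Networks  
Leo     | Statistics
Dave    | Calculus  
Yara    | NULL      


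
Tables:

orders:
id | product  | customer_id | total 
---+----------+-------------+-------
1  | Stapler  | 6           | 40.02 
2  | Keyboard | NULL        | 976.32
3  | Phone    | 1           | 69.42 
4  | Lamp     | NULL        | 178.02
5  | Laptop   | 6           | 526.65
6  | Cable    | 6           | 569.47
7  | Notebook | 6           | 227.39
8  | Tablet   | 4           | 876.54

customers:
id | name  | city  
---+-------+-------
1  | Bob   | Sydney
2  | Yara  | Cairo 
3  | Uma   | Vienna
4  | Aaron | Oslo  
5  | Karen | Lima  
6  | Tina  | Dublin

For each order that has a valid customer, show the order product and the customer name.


INNER JOIN keeps only orders rows whose customer_id matches an id in customers. Walk through each order:
  - order 1 (Stapler): customer_id=6 -> matches Tina
  - order 2 (Keyboard): customer_id=NULL, no match -> dropped
  - order 3 (Phone): customer_id=1 -> matches Bob
  - order 4 (Lamp): customer_id=NULL, no match -> dropped
  - order 5 (Laptop): customer_id=6 -> matches Tina
  - order 6 (Cable): customer_id=6 -> matches Tina
  - order 7 (Notebook): customer_id=6 -> matches Tina
  - order 8 (Tablet): customer_id=4 -> matches Aaron
So 2 of 8 rows are dropped.

SQL:
SELECT a.product, b.name AS customer
FROM orders a
INNER JOIN customers b ON a.customer_id = b.id

Result:
product  | customer
---------+---------
Stapler  | Tina    
Phone    | Bob     
Laptop   | Tina    
Cable    | Tina    
Notebook | Tina    
Tablet   | Aaron   


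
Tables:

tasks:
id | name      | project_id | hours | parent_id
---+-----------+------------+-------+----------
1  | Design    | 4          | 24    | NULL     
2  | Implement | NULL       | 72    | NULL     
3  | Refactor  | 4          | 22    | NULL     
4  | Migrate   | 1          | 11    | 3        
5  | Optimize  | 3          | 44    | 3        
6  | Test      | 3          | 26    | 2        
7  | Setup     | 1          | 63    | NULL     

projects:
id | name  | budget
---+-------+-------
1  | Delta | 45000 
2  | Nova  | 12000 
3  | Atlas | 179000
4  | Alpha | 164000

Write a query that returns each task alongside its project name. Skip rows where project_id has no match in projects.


INNER JOIN keeps only tasks rows whose project_id matches an id in projects. Walk through each task:
  - task 1 (Design): project_id=4 -> matches Alpha
  - task 2 (Implement): project_id=NULL, no match -> dropped
  - task 3 (Refactor): project_id=4 -> matches Alpha
  - task 4 (Migrate): project_id=1 -> matches Delta
  - task 5 (Optimize): project_id=3 -> matches Atlas
  - task 6 (Test): project_id=3 -> matches Atlas
  - task 7 (Setup): project_id=1 -> matches Delta
So 1 of 7 rows is dropped.

SQL:
SELECT a.name, b.name AS project
FROM tasks a
INNER JOIN projects b ON a.project_id = b.id

Result:
name     | project
---------+--------
Design   | Alpha  
Refactor | Alpha  
Migrate  | Delta  
Optimize | Atlas  
Test     | Atlas  
Setup    | Delta  


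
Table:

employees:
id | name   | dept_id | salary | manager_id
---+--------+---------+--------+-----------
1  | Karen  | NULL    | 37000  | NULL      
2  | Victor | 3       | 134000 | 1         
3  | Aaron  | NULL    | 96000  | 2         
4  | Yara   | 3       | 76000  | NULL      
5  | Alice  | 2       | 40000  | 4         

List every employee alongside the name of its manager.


This is a self-join: employees is joined to a second copy of itself, matching each row's manager_id to another row's id. Use LEFT JOIN so rows with manager_id=NULL are kept.
  - employee 1 (Karen): manager_id=NULL -> NULL
  - employee 2 (Victor): manager_id=1 -> Karen
  - employee 3 (Aaron): manager_id=2 -> Victor
  - employee 4 (Yara): manager_id=NULL -> NULL
  - employee 5 (Alice): manager_id=4 -> Yara

SQL:
SELECT a.name AS item, b.name AS manager
FROM employees a
LEFT JOIN employees b ON a.manager_id = b.id

Result:
item   | manager
-------+--------
Karen  | NULL   
Victor | Karen  
Aaron  | Victor 
Yara   | NULL   
Alice  | Yara   


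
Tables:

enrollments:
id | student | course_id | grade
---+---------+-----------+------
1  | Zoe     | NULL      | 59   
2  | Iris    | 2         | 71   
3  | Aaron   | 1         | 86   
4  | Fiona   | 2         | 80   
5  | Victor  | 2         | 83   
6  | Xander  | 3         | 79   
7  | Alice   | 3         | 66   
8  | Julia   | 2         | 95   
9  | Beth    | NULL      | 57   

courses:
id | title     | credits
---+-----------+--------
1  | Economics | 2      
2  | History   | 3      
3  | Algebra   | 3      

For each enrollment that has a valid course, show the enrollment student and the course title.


INNER JOIN keeps only enrollments rows whose course_id matches an id in courses. Walk through each enrollment:
  - enrollment 1 (Zoe): course_id=NULL, no match -> dropped
  - enrollment 2 (Iris): course_id=2 -> matches History
  - enrollment 3 (Aaron): course_id=1 -> matches Economics
  - enrollment 4 (Fiona): course_id=2 -> matches History
  - enrollment 5 (Victor): course_id=2 -> matches History
  - enrollment 6 (Xander): course_id=3 -> matches Algebra
  - enrollment 7 (Alice): course_id=3 -> matches Algebra
  - enrollment 8 (Julia): course_id=2 -> matches History
  - enrollment 9 (Beth): course_id=NULL, no match -> dropped
So 2 of 9 rows are dropped.

SQL:
SELECT a.student, b.title AS course
FROM enrollments a
INNER JOIN courses b ON a.course_id = b.id

Result:
student | course   
--------+----------
Iris    | History  
Aaron   | Economics
Fiona   | History  
Victor  | History  
Xander  | Algebra  
Alice   | Algebra  
Julia   | History  


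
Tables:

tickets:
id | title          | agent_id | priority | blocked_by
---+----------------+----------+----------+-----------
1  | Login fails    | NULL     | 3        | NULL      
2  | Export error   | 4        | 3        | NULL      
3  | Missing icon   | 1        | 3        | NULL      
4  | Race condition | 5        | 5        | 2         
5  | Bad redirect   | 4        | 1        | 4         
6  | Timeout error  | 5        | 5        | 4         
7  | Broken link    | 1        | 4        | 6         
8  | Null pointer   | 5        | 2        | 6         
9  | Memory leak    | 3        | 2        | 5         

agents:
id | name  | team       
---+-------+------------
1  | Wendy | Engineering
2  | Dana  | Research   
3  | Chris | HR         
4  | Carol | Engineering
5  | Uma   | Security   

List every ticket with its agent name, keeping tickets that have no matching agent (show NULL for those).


LEFT JOIN keeps every row from tickets (the left table); where agent_id has no match in agents, the agent columns become NULL. Walk through each ticket:
  - ticket 1 (Login fails): agent_id=NULL, no match -> kept with NULL
  - ticket 2 (Export error): agent_id=4 -> matches Carol
  - ticket 3 (Missing icon): agent_id=1 -> matches Wendy
  - ticket 4 (Race condition): agent_id=5 -> matches Uma
  - ticket 5 (Bad redirect): agent_id=4 -> matches Carol
  - ticket 6 (Timeout error): agent_id=5 -> matches Uma
  - ticket 7 (Broken link): agent_id=1 -> matches Wendy
  - ticket 8 (Null pointer): agent_id=5 -> matches Uma
  - ticket 9 (Memory leak): agent_id=3 -> matches Chris
All 9 rows appear; 1 has NULL agent.

SQL:
SELECT a.title, b.name AS agent
FROM tickets a
LEFT JOIN agents b ON a.agent_id = b.id

Result:
title          | agent
---------------+------
Login fails    | NULL 
Export error   | Carol
Missing icon   | Wendy
Race condition | Uma  
Bad redirect   | Carol
Timeout error  | Uma  
Broken link    | Wendy
Null pointer   | Uma  
Memory leak    | Chris


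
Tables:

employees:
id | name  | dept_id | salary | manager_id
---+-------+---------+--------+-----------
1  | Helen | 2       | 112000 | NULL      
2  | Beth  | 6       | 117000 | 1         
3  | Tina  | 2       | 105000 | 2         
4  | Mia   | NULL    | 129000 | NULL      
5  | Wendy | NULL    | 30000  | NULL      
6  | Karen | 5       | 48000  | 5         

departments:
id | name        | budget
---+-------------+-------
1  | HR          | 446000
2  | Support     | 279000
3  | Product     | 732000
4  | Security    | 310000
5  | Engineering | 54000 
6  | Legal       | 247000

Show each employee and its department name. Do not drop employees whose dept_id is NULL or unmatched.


LEFT JOIN keeps every row from employees (the left table); where dept_id has no match in departments, the department columns become NULL. Walk through each employee:
  - employee 1 (Helen): dept_id=2 -> matches Support
  - employee 2 (Beth): dept_id=6 -> matches Legal
  - employee 3 (Tina): dept_id=2 -> matches Support
  - employee 4 (Mia): dept_id=NULL, no match -> kept with NULL
  - employee 5 (Wendy): dept_id=NULL, no match -> kept with NULL
  - employee 6 (Karen): dept_id=5 -> matches Engineering
All 6 rows appear; 2 have NULL department.

SQL:
SELECT a.name, b.name AS department
FROM employees a
LEFT JOIN departments b ON a.dept_id = b.id

Result:
name  | department 
------+------------
Helen | Support    
Beth  | Legal      
Tina  | Support    
Mia   | NULL       
Wendy | NULL       
Karen | Engineering


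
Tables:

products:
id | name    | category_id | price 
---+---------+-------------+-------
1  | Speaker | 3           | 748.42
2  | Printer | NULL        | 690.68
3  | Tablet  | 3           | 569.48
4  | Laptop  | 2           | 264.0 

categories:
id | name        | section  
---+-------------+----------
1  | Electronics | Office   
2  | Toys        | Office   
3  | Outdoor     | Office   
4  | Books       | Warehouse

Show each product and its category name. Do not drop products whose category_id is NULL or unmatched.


LEFT JOIN keeps every row from products (the left table); where category_id has no match in categories, the category columns become NULL. Walk through each product:
  - product 1 (Speaker): category_id=3 -> matches Outdoor
  - product 2 (Printer): category_id=NULL, no match -> kept with NULL
  - product 3 (Tablet): category_id=3 -> matches Outdoor
  - product 4 (Laptop): category_id=2 -> matches Toys
All 4 rows appear; 1 has NULL category.

SQL:
SELECT a.name, b.name AS category
FROM products a
LEFT JOIN categories b ON a.category_id = b.id

Result:
name    | category
--------+---------
Speaker | Outdoor 
Printer | NULL    
Tablet  | Outdoor 
Laptop  | Toys    


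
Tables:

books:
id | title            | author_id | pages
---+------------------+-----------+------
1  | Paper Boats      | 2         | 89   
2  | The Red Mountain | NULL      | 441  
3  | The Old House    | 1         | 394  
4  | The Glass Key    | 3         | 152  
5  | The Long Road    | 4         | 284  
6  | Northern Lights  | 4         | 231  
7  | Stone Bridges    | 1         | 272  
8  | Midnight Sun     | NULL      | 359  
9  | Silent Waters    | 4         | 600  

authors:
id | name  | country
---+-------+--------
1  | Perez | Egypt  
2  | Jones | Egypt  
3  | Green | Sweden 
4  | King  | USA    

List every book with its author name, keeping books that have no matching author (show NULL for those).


LEFT JOIN keeps every row from books (the left table); where author_id has no match in authors, the author columns become NULL. Walk through each book:
  - book 1 (Paper Boats): author_id=2 -> matches Jones
  - book 2 (The Red Mountain): author_id=NULL, no match -> kept with NULL
  - book 3 (The Old House): author_id=1 -> matches Perez
  - book 4 (The Glass Key): author_id=3 -> matches Green
  - book 5 (The Long Road): author_id=4 -> matches King
  - book 6 (Northern Lights): author_id=4 -> matches King
  - book 7 (Stone Bridges): author_id=1 -> matches Perez
  - book 8 (Midnight Sun): author_id=NULL, no match -> kept with NULL
  - book 9 (Silent Waters): author_id=4 -> matches King
All 9 rows appear; 2 have NULL author.

SQL:
SELECT a.title, b.name AS author
FROM books a
LEFT JOIN authors b ON a.author_id = b.id

Result:
title            | author
-----------------+-------
Paper Boats      | Jones 
The Red Mountain | NULL  
The Old House    | Perez 
The Glass Key    | Green 
The Long Road    | King  
Northern Lights  | King  
Stone Bridges    | Perez 
Midnight Sun     | NULL  
Silent Waters    | King  


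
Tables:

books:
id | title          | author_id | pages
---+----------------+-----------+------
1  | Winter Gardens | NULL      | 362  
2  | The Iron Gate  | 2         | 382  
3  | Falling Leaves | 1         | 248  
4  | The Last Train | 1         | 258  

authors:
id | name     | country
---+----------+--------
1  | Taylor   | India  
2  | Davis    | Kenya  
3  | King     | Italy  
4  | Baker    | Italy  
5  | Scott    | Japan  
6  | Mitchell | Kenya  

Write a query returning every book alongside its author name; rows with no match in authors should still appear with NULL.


LEFT JOIN keeps every row from books (the left table); where author_id has no match in authors, the author columns become NULL. Walk through each book:
  - book 1 (Winter Gardens): author_id=NULL, no match -> kept with NULL
  - book 2 (The Iron Gate): author_id=2 -> matches Davis
  - book 3 (Falling Leaves): author_id=1 -> matches Taylor
  - book 4 (The Last Train): author_id=1 -> matches Taylor
All 4 rows appear; 1 has NULL author.

SQL:
SELECT a.title, b.name AS author
FROM books a
LEFT JOIN authors b ON a.author_id = b.id

Result:
title          | author
---------------+-------
Winter Gardens | NULL  
The Iron Gate  | Davis 
Falling Leaves | Taylor
The Last Train | Taylor


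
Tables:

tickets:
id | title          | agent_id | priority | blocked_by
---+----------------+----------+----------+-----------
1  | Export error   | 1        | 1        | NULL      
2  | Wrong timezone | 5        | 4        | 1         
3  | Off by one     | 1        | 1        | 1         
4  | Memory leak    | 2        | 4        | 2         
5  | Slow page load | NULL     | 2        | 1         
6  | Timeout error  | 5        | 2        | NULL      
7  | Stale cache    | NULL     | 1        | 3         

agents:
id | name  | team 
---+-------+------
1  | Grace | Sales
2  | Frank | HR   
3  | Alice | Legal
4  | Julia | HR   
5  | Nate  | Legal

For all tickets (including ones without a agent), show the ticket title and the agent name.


LEFT JOIN keeps every row from tickets (the left table); where agent_id has no match in agents, the agent columns become NULL. Walk through each ticket:
  - ticket 1 (Export error): agent_id=1 -> matches Grace
  - ticket 2 (Wrong timezone): agent_id=5 -> matches Nate
  - ticket 3 (Off by one): agent_id=1 -> matches Grace
  - ticket 4 (Memory leak): agent_id=2 -> matches Frank
  - ticket 5 (Slow page load): agent_id=NULL, no match -> kept with NULL
  - ticket 6 (Timeout error): agent_id=5 -> matches Nate
  - ticket 7 (Stale cache): agent_id=NULL, no match -> kept with NULL
All 7 rows appear; 2 have NULL agent.

SQL:
SELECT a.title, b.name AS agent
FROM tickets a
LEFT JOIN agents b ON a.agent_id = b.id

Result:
title          | agent
---------------+------
Export error   | Grace
Wrong timezone | Nate 
Off by one     | Grace
Memory leak    | Frank
Slow page load | NULL 
Timeout error  | Nate 
Stale cache    | NULL 


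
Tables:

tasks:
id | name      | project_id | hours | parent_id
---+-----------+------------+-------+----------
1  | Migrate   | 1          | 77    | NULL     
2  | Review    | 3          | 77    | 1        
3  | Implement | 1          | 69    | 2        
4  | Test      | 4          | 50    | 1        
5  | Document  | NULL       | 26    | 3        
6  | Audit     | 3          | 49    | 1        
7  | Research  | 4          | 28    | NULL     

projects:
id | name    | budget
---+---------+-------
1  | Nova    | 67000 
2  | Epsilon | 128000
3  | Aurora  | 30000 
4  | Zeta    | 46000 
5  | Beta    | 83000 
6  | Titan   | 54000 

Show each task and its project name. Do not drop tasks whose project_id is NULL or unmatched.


LEFT JOIN keeps every row from tasks (the left table); where project_id has no match in projects, the project columns become NULL. Walk through each task:
  - task 1 (Migrate): project_id=1 -> matches Nova
  - task 2 (Review): project_id=3 -> matches Aurora
  - task 3 (Implement): project_id=1 -> matches Nova
  - task 4 (Test): project_id=4 -> matches Zeta
  - task 5 (Document): project_id=NULL, no match -> kept with NULL
  - task 6 (Audit): project_id=3 -> matches Aurora
  - task 7 (Research): project_id=4 -> matches Zeta
All 7 rows appear; 1 has NULL project.

SQL:
SELECT a.name, b.name AS project
FROM tasks a
LEFT JOIN projects b ON a.project_id = b.id

Result:
name      | project
----------+--------
Migrate   | Nova   
Review    | Aurora 
Implement | Nova   
Test      | Zeta   
Document  | NULL   
Audit     | Aurora 
Research  | Zeta   


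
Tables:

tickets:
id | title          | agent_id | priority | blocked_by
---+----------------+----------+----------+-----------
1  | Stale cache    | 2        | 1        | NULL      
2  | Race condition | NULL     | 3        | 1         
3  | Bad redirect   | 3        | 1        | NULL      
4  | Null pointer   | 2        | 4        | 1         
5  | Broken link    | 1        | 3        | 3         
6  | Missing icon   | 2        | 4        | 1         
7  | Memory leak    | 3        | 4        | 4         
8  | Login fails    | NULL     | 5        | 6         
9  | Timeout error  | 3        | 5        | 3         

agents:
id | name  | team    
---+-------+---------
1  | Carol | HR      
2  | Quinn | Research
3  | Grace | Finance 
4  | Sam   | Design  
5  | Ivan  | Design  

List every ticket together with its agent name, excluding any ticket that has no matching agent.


INNER JOIN keeps only tickets rows whose agent_id matches an id in agents. Walk through each ticket:
  - ticket 1 (Stale cache): agent_id=2 -> matches Quinn
  - ticket 2 (Race condition): agent_id=NULL, no match -> dropped
  - ticket 3 (Bad redirect): agent_id=3 -> matches Grace
  - ticket 4 (Null pointer): agent_id=2 -> matches Quinn
  - ticket 5 (Broken link): agent_id=1 -> matches Carol
  - ticket 6 (Missing icon): agent_id=2 -> matches Quinn
  - ticket 7 (Memory leak): agent_id=3 -> matches Grace
  - ticket 8 (Login fails): agent_id=NULL, no match -> dropped
  - ticket 9 (Timeout error): agent_id=3 -> matches Grace
So 2 of 9 rows are dropped.

SQL:
SELECT a.title, b.name AS agent
FROM tickets a
INNER JOIN agents b ON a.agent_id = b.id

Result:
title         | agent
--------------+------
Stale cache   | Quinn
Bad redirect  | Grace
Null pointer  | Quinn
Broken link   | Carol
Missing icon  | Quinn
Memory leak   | Grace
Timeout error | Grace


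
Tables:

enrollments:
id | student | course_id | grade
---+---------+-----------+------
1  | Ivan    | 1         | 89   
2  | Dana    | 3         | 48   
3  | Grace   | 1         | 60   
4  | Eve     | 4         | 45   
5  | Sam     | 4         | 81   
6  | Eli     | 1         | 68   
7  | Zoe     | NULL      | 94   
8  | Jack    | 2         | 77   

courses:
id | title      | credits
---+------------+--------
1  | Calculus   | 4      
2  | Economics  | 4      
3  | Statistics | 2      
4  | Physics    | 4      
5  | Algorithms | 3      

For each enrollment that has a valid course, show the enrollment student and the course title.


INNER JOIN keeps only enrollments rows whose course_id matches an id in courses. Walk through each enrollment:
  - enrollment 1 (Ivan): course_id=1 -> matches Calculus
  - enrollment 2 (Dana): course_id=3 -> matches Statistics
  - enrollment 3 (Grace): course_id=1 -> matches Calculus
  - enrollment 4 (Eve): course_id=4 -> matches Physics
  - enrollment 5 (Sam): course_id=4 -> matches Physics
  - enrollment 6 (Eli): course_id=1 -> matches Calculus
  - enrollment 7 (Zoe): course_id=NULL, no match -> dropped
  - enrollment 8 (Jack): course_id=2 -> matches Economics
So 1 of 8 rows is dropped.

SQL:
SELECT a.student, b.title AS course
FROM enrollments a
INNER JOIN courses b ON a.course_id = b.id

Result:
student | course    
--------+-----------
Ivan    | Calculus  
Dana    | Statistics
Grace   | Calculus  
Eve     | Physics   
Sam     | Physics   
Eli     | Calculus  
Jack    | Economics 


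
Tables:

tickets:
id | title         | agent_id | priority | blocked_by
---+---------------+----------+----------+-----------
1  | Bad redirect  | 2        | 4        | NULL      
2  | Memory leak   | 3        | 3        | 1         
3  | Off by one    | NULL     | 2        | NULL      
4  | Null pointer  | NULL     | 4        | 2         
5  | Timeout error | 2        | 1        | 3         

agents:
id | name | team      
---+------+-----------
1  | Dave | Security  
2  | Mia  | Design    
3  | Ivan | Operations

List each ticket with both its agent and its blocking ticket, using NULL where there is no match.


Two LEFT JOINs from the same base table tickets: one to agents via agent_id, one to tickets itself via blocked_by. Both are LEFT so every ticket is preserved.
Match against agents:
  - ticket 1 (Bad redirect): agent_id=2 -> matches Mia
  - ticket 2 (Memory leak): agent_id=3 -> matches Ivan
  - ticket 3 (Off by one): agent_id=NULL, no match -> kept with NULL
  - ticket 4 (Null pointer): agent_id=NULL, no match -> kept with NULL
  - ticket 5 (Timeout error): agent_id=2 -> matches Mia
Match against tickets (self):
  - ticket 1 (Bad redirect): blocked_by=NULL -> NULL
  - ticket 2 (Memory leak): blocked_by=1 -> Bad redirect
  - ticket 3 (Off by one): blocked_by=NULL -> NULL
  - ticket 4 (Null pointer): blocked_by=2 -> Memory leak
  - ticket 5 (Timeout error): blocked_by=3 -> Off by one

SQL:
SELECT a.title, b.name AS agent, c.title AS blocked_by
FROM tickets a
LEFT JOIN agents b ON a.agent_id = b.id
LEFT JOIN tickets c ON a.blocked_by = c.id

Result:
title         | agent | blocked_by  
--------------+-------+-------------
Bad redirect  | Mia   | NULL        
Memory leak   | Ivan  | Bad redirect
Off by one    | NULL  | NULL        
Null pointer  | NULL  | Memory leak 
Timeout error | Mia   | Off by one  


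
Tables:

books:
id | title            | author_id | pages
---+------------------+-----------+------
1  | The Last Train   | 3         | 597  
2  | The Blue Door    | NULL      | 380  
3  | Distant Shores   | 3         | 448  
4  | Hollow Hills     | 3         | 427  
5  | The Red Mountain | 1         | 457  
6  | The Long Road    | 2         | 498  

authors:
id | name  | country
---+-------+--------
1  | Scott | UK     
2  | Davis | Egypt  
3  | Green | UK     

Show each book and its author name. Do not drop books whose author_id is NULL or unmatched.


LEFT JOIN keeps every row from books (the left table); where author_id has no match in authors, the author columns become NULL. Walk through each book:
  - book 1 (The Last Train): author_id=3 -> matches Green
  - book 2 (The Blue Door): author_id=NULL, no match -> kept with NULL
  - book 3 (Distant Shores): author_id=3 -> matches Green
  - book 4 (Hollow Hills): author_id=3 -> matches Green
  - book 5 (The Red Mountain): author_id=1 -> matches Scott
  - book 6 (The Long Road): author_id=2 -> matches Davis
All 6 rows appear; 1 has NULL author.

SQL:
SELECT a.title, b.name AS author
FROM books a
LEFT JOIN authors b ON a.author_id = b.id

Result:
title            | author
-----------------+-------
The Last Train   | Green 
The Blue Door    | NULL  
Distant Shores   | Green 
Hollow Hills     | Green 
The Red Mountain | Scott 
The Long Road    | Davis 


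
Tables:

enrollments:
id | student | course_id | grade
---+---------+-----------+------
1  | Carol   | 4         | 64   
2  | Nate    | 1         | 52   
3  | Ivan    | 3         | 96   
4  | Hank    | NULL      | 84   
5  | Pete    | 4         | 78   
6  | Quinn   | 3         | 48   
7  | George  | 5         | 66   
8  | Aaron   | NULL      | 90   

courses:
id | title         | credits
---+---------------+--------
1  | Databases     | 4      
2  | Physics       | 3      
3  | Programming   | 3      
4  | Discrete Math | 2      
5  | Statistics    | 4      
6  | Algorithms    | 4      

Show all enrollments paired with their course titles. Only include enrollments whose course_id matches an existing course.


INNER JOIN keeps only enrollments rows whose course_id matches an id in courses. Walk through each enrollment:
  - enrollment 1 (Carol): course_id=4 -> matches Discrete Math
  - enrollment 2 (Nate): course_id=1 -> matches Databases
  - enrollment 3 (Ivan): course_id=3 -> matches Programming
  - enrollment 4 (Hank): course_id=NULL, no match -> dropped
  - enrollment 5 (Pete): course_id=4 -> matches Discrete Math
  - enrollment 6 (Quinn): course_id=3 -> matches Programming
  - enrollment 7 (George): course_id=5 -> matches Statistics
  - enrollment 8 (Aaron): course_id=NULL, no match -> dropped
So 2 of 8 rows are dropped.

SQL:
SELECT a.student, b.title AS course
FROM enrollments a
INNER JOIN courses b ON a.course_id = b.id

Result:
student | course       
--------+--------------
Carol   | Discrete Math
Nate    | Databases    
Ivan    | Programming  
Pete    | Discrete Math
Quinn   | Programming  
George  | Statistics   


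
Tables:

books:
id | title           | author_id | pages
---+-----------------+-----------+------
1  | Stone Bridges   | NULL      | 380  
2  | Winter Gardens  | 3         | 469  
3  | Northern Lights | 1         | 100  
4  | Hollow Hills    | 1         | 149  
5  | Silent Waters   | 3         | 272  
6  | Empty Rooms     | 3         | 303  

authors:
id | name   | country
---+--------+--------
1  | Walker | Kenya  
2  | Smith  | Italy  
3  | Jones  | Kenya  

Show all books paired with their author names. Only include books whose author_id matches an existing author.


INNER JOIN keeps only books rows whose author_id matches an id in authors. Walk through each book:
  - book 1 (Stone Bridges): author_id=NULL, no match -> dropped
  - book 2 (Winter Gardens): author_id=3 -> matches Jones
  - book 3 (Northern Lights): author_id=1 -> matches Walker
  - book 4 (Hollow Hills): author_id=1 -> matches Walker
  - book 5 (Silent Waters): author_id=3 -> matches Jones
  - book 6 (Empty Rooms): author_id=3 -> matches Jones
So 1 of 6 rows is dropped.

SQL:
SELECT a.title, b.name AS author
FROM books a
INNER JOIN authors b ON a.author_id = b.id

Result:
title           | author
----------------+-------
Winter Gardens  | Jones 
Northern Lights | Walker
Hollow Hills    | Walker
Silent Waters   | Jones 
Empty Rooms     | Jones 


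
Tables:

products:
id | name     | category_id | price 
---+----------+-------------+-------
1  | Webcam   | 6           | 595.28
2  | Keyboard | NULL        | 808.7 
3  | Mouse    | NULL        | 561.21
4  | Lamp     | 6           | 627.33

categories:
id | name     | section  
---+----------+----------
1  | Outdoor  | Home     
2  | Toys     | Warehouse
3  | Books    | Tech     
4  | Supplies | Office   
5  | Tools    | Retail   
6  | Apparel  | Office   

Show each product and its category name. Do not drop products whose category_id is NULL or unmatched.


LEFT JOIN keeps every row from products (the left table); where category_id has no match in categories, the category columns become NULL. Walk through each product:
  - product 1 (Webcam): category_id=6 -> matches Apparel
  - product 2 (Keyboard): category_id=NULL, no match -> kept with NULL
  - product 3 (Mouse): category_id=NULL, no match -> kept with NULL
  - product 4 (Lamp): category_id=6 -> matches Apparel
All 4 rows appear; 2 have NULL category.

SQL:
SELECT a.name, b.name AS category
FROM products a
LEFT JOIN categories b ON a.category_id = b.id

Result:
name     | category
---------+---------
Webcam   | Apparel 
Keyboard | NULL    
Mouse    | NULL    
Lamp     | Apparel 


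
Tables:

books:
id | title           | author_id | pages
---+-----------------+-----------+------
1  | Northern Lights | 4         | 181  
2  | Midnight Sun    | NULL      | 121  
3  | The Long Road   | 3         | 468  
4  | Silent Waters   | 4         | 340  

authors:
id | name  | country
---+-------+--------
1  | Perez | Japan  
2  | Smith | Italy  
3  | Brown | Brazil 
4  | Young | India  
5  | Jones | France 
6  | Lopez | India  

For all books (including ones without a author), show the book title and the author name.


LEFT JOIN keeps every row from books (the left table); where author_id has no match in authors, the author columns become NULL. Walk through each book:
  - book 1 (Northern Lights): author_id=4 -> matches Young
  - book 2 (Midnight Sun): author_id=NULL, no match -> kept with NULL
  - book 3 (The Long Road): author_id=3 -> matches Brown
  - book 4 (Silent Waters): author_id=4 -> matches Young
All 4 rows appear; 1 has NULL author.

SQL:
SELECT a.title, b.name AS author
FROM books a
LEFT JOIN authors b ON a.author_id = b.id

Result:
title           | author
----------------+-------
Northern Lights | Young 
Midnight Sun    | NULL  
The Long Road   | Brown 
Silent Waters   | Young 


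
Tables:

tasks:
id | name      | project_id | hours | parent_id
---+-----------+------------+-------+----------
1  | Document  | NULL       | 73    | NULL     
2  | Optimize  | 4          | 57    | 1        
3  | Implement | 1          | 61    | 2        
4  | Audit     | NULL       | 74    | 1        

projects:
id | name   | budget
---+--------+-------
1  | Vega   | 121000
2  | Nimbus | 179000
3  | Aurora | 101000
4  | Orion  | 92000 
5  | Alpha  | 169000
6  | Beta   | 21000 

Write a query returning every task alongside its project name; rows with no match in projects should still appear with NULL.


LEFT JOIN keeps every row from tasks (the left table); where project_id has no match in projects, the project columns become NULL. Walk through each task:
  - task 1 (Document): project_id=NULL, no match -> kept with NULL
  - task 2 (Optimize): project_id=4 -> matches Orion
  - task 3 (Implement): project_id=1 -> matches Vega
  - task 4 (Audit): project_id=NULL, no match -> kept with NULL
All 4 rows appear; 2 have NULL project.

SQL:
SELECT a.name, b.name AS project
FROM tasks a
LEFT JOIN projects b ON a.project_id = b.id

Result:
name      | project
----------+--------
Document  | NULL   
Optimize  | Orion  
Implement | Vega   
Audit     | NULL   


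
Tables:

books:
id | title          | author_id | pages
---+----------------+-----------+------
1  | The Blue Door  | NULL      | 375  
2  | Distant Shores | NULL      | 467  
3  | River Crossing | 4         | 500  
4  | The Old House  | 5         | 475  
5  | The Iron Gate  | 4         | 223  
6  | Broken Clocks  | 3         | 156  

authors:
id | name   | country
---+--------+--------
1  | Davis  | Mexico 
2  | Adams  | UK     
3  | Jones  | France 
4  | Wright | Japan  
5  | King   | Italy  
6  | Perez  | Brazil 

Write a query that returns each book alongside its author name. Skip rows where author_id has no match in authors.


INNER JOIN keeps only books rows whose author_id matches an id in authors. Walk through each book:
  - book 1 (The Blue Door): author_id=NULL, no match -> dropped
  - book 2 (Distant Shores): author_id=NULL, no match -> dropped
  - book 3 (River Crossing): author_id=4 -> matches Wright
  - book 4 (The Old House): author_id=5 -> matches King
  - book 5 (The Iron Gate): author_id=4 -> matches Wright
  - book 6 (Broken Clocks): author_id=3 -> matches Jones
So 2 of 6 rows are dropped.

SQL:
SELECT a.title, b.name AS author
FROM books a
INNER JOIN authors b ON a.author_id = b.id

Result:
title          | author
---------------+-------
River Crossing | Wright
The Old House  | King  
The Iron Gate  | Wright
Broken Clocks  | Jones 


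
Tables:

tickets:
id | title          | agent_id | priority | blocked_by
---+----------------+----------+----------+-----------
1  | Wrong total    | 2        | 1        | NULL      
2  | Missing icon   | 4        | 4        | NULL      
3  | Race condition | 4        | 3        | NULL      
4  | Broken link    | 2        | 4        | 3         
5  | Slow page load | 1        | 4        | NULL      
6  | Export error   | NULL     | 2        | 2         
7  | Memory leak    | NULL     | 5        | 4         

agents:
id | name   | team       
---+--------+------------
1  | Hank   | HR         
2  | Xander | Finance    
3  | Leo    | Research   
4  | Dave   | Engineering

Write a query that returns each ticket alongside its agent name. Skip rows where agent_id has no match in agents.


INNER JOIN keeps only tickets rows whose agent_id matches an id in agents. Walk through each ticket:
  - ticket 1 (Wrong total): agent_id=2 -> matches Xander
  - ticket 2 (Missing icon): agent_id=4 -> matches Dave
  - ticket 3 (Race condition): agent_id=4 -> matches Dave
  - ticket 4 (Broken link): agent_id=2 -> matches Xander
  - ticket 5 (Slow page load): agent_id=1 -> matches Hank
  - ticket 6 (Export error): agent_id=NULL, no match -> dropped
  - ticket 7 (Memory leak): agent_id=NULL, no match -> dropped
So 2 of 7 rows are dropped.

SQL:
SELECT a.title, b.name AS agent
FROM tickets a
INNER JOIN agents b ON a.agent_id = b.id

Result:
title          | agent 
---------------+-------
Wrong total    | Xander
Missing icon   | Dave  
Race condition | Dave  
Broken link    | Xander
Slow page load | Hank  


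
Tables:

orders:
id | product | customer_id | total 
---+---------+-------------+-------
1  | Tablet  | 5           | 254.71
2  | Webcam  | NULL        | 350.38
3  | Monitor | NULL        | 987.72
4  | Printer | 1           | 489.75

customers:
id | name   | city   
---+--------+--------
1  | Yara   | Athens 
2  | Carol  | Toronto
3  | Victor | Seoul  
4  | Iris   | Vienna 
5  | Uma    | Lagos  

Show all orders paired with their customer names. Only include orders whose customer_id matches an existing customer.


INNER JOIN keeps only orders rows whose customer_id matches an id in customers. Walk through each order:
  - order 1 (Tablet): customer_id=5 -> matches Uma
  - order 2 (Webcam): customer_id=NULL, no match -> dropped
  - order 3 (Monitor): customer_id=NULL, no match -> dropped
  - order 4 (Printer): customer_id=1 -> matches Yara
So 2 of 4 rows are dropped.

SQL:
SELECT a.product, b.name AS customer
FROM orders a
INNER JOIN customers b ON a.customer_id = b.id

Result:
product | customer
--------+---------
Tablet  | Uma     
Printer | Yara    


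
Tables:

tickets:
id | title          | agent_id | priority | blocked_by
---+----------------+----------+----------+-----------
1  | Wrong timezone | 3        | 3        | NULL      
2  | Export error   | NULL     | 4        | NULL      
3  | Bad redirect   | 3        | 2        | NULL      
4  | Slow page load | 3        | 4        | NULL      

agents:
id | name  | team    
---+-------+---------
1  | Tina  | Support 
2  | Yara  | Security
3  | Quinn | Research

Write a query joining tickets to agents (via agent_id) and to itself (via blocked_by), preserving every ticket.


Two LEFT JOINs from the same base table tickets: one to agents via agent_id, one to tickets itself via blocked_by. Both are LEFT so every ticket is preserved.
Match against agents:
  - ticket 1 (Wrong timezone): agent_id=3 -> matches Quinn
  - ticket 2 (Export error): agent_id=NULL, no match -> kept with NULL
  - ticket 3 (Bad redirect): agent_id=3 -> matches Quinn
  - ticket 4 (Slow page load): agent_id=3 -> matches Quinn
Match against tickets (self):
  - ticket 1 (Wrong timezone): blocked_by=NULL -> NULL
  - ticket 2 (Export error): blocked_by=NULL -> NULL
  - ticket 3 (Bad redirect): blocked_by=NULL -> NULL
  - ticket 4 (Slow page load): blocked_by=NULL -> NULL

SQL:
SELECT a.title, b.name AS agent, c.title AS blocked_by
FROM tickets a
LEFT JOIN agents b ON a.agent_id = b.id
LEFT JOIN tickets c ON a.blocked_by = c.id

Result:
title          | agent | blocked_by
---------------+-------+-----------
Wrong timezone | Quinn | NULL      
Export error   | NULL  | NULL      
Bad redirect   | Quinn | NULL      
Slow page load | Quinn | NULL      


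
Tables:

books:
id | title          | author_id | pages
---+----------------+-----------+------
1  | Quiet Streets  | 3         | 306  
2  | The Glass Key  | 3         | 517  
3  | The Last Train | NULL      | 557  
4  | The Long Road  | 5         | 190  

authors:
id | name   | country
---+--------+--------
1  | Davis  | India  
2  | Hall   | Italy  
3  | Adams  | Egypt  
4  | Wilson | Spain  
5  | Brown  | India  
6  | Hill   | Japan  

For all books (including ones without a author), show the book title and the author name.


LEFT JOIN keeps every row from books (the left table); where author_id has no match in authors, the author columns become NULL. Walk through each book:
  - book 1 (Quiet Streets): author_id=3 -> matches Adams
  - book 2 (The Glass Key): author_id=3 -> matches Adams
  - book 3 (The Last Train): author_id=NULL, no match -> kept with NULL
  - book 4 (The Long Road): author_id=5 -> matches Brown
All 4 rows appear; 1 has NULL author.

SQL:
SELECT a.title, b.name AS author
FROM books a
LEFT JOIN authors b ON a.author_id = b.id

Result:
title          | author
---------------+-------
Quiet Streets  | Adams 
The Glass Key  | Adams 
The Last Train | NULL  
The Long Road  | Brown 


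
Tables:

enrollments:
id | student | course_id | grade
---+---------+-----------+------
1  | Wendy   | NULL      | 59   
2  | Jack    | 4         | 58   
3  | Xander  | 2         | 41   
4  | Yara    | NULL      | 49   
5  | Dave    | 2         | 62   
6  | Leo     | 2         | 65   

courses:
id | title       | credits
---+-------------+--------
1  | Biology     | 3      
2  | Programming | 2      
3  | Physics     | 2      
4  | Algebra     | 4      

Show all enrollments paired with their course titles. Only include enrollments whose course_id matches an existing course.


INNER JOIN keeps only enrollments rows whose course_id matches an id in courses. Walk through each enrollment:
  - enrollment 1 (Wendy): course_id=NULL, no match -> dropped
  - enrollment 2 (Jack): course_id=4 -> matches Algebra
  - enrollment 3 (Xander): course_id=2 -> matches Programming
  - enrollment 4 (Yara): course_id=NULL, no match -> dropped
  - enrollment 5 (Dave): course_id=2 -> matches Programming
  - enrollment 6 (Leo): course_id=2 -> matches Programming
So 2 of 6 rows are dropped.

SQL:
SELECT a.student, b.title AS course
FROM enrollments a
INNER JOIN courses b ON a.course_id = b.id

Result:
student | course     
--------+------------
Jack    | Algebra    
Xander  | Programming
Dave    | Programming
Leo     | Programming


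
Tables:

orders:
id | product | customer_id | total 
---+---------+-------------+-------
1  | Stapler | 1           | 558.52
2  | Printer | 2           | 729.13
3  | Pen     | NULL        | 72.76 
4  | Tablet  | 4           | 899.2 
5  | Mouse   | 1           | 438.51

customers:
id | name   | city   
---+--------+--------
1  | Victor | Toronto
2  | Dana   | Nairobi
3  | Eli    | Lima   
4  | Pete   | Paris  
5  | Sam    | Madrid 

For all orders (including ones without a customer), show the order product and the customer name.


LEFT JOIN keeps every row from orders (the left table); where customer_id has no match in customers, the customer columns become NULL. Walk through each order:
  - order 1 (Stapler): customer_id=1 -> matches Victor
  - order 2 (Printer): customer_id=2 -> matches Dana
  - order 3 (Pen): customer_id=NULL, no match -> kept with NULL
  - order 4 (Tablet): customer_id=4 -> matches Pete
  - order 5 (Mouse): customer_id=1 -> matches Victor
All 5 rows appear; 1 has NULL customer.

SQL:
SELECT a.product, b.name AS customer
FROM orders a
LEFT JOIN customers b ON a.customer_id = b.id

Result:
product | customer
--------+---------
Stapler | Victor  
Printer | Dana    
Pen     | NULL    
Tablet  | Pete    
Mouse   | Victor  
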